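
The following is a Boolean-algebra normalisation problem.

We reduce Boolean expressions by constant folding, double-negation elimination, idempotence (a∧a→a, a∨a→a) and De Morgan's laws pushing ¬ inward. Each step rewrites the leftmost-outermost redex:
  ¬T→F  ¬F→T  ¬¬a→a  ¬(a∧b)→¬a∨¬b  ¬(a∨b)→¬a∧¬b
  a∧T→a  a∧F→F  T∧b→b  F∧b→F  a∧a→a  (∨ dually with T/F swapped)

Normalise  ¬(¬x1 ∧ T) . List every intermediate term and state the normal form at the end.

Answer: normal form = x1  (in 4 steps)

Working:
  start: ¬(¬x1 ∧ T)
  [1] ¬¬x1 ∨ ¬T
  [2] x1 ∨ ¬T
  [3] x1 ∨ F
  [4] x1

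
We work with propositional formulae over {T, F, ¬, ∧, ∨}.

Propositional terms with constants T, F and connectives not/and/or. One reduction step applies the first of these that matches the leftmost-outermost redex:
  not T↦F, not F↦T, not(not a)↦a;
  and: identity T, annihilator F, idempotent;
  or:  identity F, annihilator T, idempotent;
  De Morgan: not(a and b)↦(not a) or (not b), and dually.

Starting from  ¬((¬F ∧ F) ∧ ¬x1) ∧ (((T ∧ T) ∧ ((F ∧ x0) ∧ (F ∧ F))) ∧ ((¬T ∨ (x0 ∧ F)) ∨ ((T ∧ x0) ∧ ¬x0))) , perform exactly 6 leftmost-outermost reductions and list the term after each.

Answer: after 6 steps: T ∧ (((T ∧ T) ∧ ((F ∧ x0) ∧ (F ∧ F))) ∧ ((¬T ∨ (x0 ∧ F)) ∨ ((T ∧ x0) ∧ ¬x0)))

Reduction:
  start: ¬((¬F ∧ F) ∧ ¬x1) ∧ (((T ∧ T) ∧ ((F ∧ x0) ∧ (F ∧ F))) ∧ ((¬T ∨ (x0 ∧ F)) ∨ ((T ∧ x0) ∧ ¬x0)))
  step 1: (¬(¬F ∧ F) ∨ ¬¬x1) ∧ (((T ∧ T) ∧ ((F ∧ x0) ∧ (F ∧ F))) ∧ ((¬T ∨ (x0 ∧ F)) ∨ ((T ∧ x0) ∧ ¬x0)))
  step 2: ((¬¬F ∨ ¬F) ∨ ¬¬x1) ∧ (((T ∧ T) ∧ ((F ∧ x0) ∧ (F ∧ F))) ∧ ((¬T ∨ (x0 ∧ F)) ∨ ((T ∧ x0) ∧ ¬x0)))
  step 3: ((F ∨ ¬F) ∨ ¬¬x1) ∧ (((T ∧ T) ∧ ((F ∧ x0) ∧ (F ∧ F))) ∧ ((¬T ∨ (x0 ∧ F)) ∨ ((T ∧ x0) ∧ ¬x0)))
  step 4: (¬F ∨ ¬¬x1) ∧ (((T ∧ T) ∧ ((F ∧ x0) ∧ (F ∧ F))) ∧ ((¬T ∨ (x0 ∧ F)) ∨ ((T ∧ x0) ∧ ¬x0)))
  step 5: (T ∨ ¬¬x1) ∧ (((T ∧ T) ∧ ((F ∧ x0) ∧ (F ∧ F))) ∧ ((¬T ∨ (x0 ∧ F)) ∨ ((T ∧ x0) ∧ ¬x0)))
  step 6: T ∧ (((T ∧ T) ∧ ((F ∧ x0) ∧ (F ∧ F))) ∧ ((¬T ∨ (x0 ∧ F)) ∨ ((T ∧ x0) ∧ ¬x0)))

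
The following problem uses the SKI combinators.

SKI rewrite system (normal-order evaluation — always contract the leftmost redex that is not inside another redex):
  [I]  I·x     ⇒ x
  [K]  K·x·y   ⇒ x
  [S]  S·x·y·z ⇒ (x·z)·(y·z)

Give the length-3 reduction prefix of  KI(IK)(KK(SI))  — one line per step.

  start: KI(IK)(KK(SI))
  [1] I(KK(SI))
  [2] KK(SI)
  [3] K

Answer: after 3 steps: K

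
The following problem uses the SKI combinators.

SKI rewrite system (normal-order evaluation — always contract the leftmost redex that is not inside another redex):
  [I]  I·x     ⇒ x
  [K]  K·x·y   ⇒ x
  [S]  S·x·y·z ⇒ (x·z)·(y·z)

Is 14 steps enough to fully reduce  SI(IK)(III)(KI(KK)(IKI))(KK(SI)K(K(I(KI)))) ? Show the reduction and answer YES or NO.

Answer: YES — reaches normal form K in 12 ≤ 14 steps

Derivation:
  start: SI(IK)(III)(KI(KK)(IKI))(KK(SI)K(K(I(KI))))
  →1  I(III)(IK(III))(KI(KK)(IKI))(KK(SI)K(K(I(KI))))
  →2  III(IK(III))(KI(KK)(IKI))(KK(SI)K(K(I(KI))))
  →3  II(IK(III))(KI(KK)(IKI))(KK(SI)K(K(I(KI))))
  →4  I(IK(III))(KI(KK)(IKI))(KK(SI)K(K(I(KI))))
  →5  IK(III)(KI(KK)(IKI))(KK(SI)K(K(I(KI))))
  →6  K(III)(KI(KK)(IKI))(KK(SI)K(K(I(KI))))
  →7  III(KK(SI)K(K(I(KI))))
  →8  II(KK(SI)K(K(I(KI))))
  →9  I(KK(SI)K(K(I(KI))))
  →10  KK(SI)K(K(I(KI)))
  →11  KK(K(I(KI)))
  →12  K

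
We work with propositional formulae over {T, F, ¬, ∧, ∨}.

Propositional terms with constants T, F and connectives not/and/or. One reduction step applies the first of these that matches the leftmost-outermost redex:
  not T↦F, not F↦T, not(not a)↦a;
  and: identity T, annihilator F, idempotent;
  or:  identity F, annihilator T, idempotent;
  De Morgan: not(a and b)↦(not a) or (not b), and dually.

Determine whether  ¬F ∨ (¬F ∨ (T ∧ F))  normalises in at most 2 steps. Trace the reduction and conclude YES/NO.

Answer: YES — reaches normal form T in 2 ≤ 2 steps

Derivation:
  start: ¬F ∨ (¬F ∨ (T ∧ F))
  [1] T ∨ (¬F ∨ (T ∧ F))
  [2] T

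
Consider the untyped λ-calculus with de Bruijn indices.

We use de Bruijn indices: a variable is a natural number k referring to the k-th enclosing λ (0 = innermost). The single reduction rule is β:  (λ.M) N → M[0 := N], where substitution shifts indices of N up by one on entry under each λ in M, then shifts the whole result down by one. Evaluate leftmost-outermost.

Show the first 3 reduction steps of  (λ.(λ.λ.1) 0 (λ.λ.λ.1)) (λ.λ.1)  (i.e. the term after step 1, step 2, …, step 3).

  start: (λ.(λ.λ.1) 0 (λ.λ.λ.1)) (λ.λ.1)
  step 1: (λ.λ.1) (λ.λ.1) (λ.λ.λ.1)
  step 2: (λ.λ.λ.1) (λ.λ.λ.1)
  step 3: λ.λ.1

Answer: after 3 steps: λ.λ.1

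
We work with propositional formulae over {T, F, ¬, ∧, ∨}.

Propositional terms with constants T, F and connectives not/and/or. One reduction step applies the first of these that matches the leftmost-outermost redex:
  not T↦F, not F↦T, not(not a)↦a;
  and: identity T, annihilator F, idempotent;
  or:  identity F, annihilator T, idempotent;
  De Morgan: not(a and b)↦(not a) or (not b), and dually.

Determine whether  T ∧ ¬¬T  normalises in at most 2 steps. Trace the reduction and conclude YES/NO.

  start: T ∧ ¬¬T
  →1  ¬¬T
  →2  T

Answer: YES — reaches normal form T in 2 ≤ 2 steps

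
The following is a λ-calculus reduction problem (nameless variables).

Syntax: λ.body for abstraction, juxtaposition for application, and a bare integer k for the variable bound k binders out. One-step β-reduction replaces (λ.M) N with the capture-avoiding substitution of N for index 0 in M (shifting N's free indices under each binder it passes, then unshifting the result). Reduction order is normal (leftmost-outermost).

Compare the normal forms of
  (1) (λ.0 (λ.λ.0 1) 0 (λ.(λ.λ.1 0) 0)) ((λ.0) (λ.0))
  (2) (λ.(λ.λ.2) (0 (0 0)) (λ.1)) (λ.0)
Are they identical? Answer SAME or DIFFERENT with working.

Answer: SAME — A ⇓ λ.0, B ⇓ λ.0

Working:
Term A:
  start: (λ.0 (λ.λ.0 1) 0 (λ.(λ.λ.1 0) 0)) ((λ.0) (λ.0))
  step 1: (λ.0) (λ.0) (λ.λ.0 1) ((λ.0) (λ.0)) (λ.(λ.λ.1 0) 0)
  step 2: (λ.0) (λ.λ.0 1) ((λ.0) (λ.0)) (λ.(λ.λ.1 0) 0)
  step 3: (λ.λ.0 1) ((λ.0) (λ.0)) (λ.(λ.λ.1 0) 0)
  step 4: (λ.0 ((λ.0) (λ.0))) (λ.(λ.λ.1 0) 0)
  step 5: (λ.(λ.λ.1 0) 0) ((λ.0) (λ.0))
  step 6: (λ.λ.1 0) ((λ.0) (λ.0))
  step 7: λ.(λ.0) (λ.0) 0
  step 8: λ.(λ.0) 0
  step 9: λ.0

Term B:
  start: (λ.(λ.λ.2) (0 (0 0)) (λ.1)) (λ.0)
  step 1: (λ.λ.λ.0) ((λ.0) ((λ.0) (λ.0))) (λ.λ.0)
  step 2: (λ.λ.0) (λ.λ.0)
  step 3: λ.0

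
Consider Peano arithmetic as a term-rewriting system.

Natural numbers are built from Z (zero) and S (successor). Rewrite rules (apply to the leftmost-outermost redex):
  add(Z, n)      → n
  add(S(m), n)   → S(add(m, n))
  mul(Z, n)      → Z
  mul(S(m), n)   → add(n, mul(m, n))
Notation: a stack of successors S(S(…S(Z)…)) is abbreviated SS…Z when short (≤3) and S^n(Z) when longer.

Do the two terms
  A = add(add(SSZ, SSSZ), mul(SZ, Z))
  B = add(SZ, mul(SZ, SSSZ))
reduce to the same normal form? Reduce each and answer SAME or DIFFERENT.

Term A:
  start: add(add(SSZ, SSSZ), mul(SZ, Z))
  step 1: add(S(add(SZ, SSSZ)), mul(SZ, Z))
  step 2: S(add(add(SZ, SSSZ), mul(SZ, Z)))
  step 3: S(add(S(add(Z, SSSZ)), mul(SZ, Z)))
  step 4: S(S(add(add(Z, SSSZ), mul(SZ, Z))))
  step 5: S(S(add(SSSZ, mul(SZ, Z))))
  step 6: S(S(S(add(SSZ, mul(SZ, Z)))))
  step 7: S(S(S(S(add(SZ, mul(SZ, Z))))))
  step 8: S(S(S(S(S(add(Z, mul(SZ, Z)))))))
  step 9: S(S(S(S(S(mul(SZ, Z))))))
  step 10: S(S(S(S(S(add(Z, mul(Z, Z)))))))
  step 11: S(S(S(S(S(mul(Z, Z))))))
  step 12: S^5(Z)

Term B:
  start: add(SZ, mul(SZ, SSSZ))
  step 1: S(add(Z, mul(SZ, SSSZ)))
  step 2: S(mul(SZ, SSSZ))
  step 3: S(add(SSSZ, mul(Z, SSSZ)))
  step 4: S(S(add(SSZ, mul(Z, SSSZ))))
  step 5: S(S(S(add(SZ, mul(Z, SSSZ)))))
  step 6: S(S(S(S(add(Z, mul(Z, SSSZ))))))
  step 7: S(S(S(S(mul(Z, SSSZ)))))
  step 8: S^4(Z)

Answer: DIFFERENT — A ⇓ S^5(Z), B ⇓ S^4(Z)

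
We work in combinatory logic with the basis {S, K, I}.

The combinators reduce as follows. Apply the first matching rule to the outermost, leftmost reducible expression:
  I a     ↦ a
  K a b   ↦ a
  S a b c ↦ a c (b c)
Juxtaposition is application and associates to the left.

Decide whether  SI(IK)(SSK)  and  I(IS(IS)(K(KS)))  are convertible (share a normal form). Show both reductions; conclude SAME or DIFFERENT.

Term A:
  start: SI(IK)(SSK)
  [1] I(SSK)(IK(SSK))
  [2] SSK(IK(SSK))
  [3] S(IK(SSK))(K(IK(SSK)))
  [4] S(K(SSK))(K(IK(SSK)))
  [5] S(K(SSK))(K(K(SSK)))

Term B:
  start: I(IS(IS)(K(KS)))
  [1] IS(IS)(K(KS))
  [2] S(IS)(K(KS))
  [3] SS(K(KS))

Answer: DIFFERENT — A ⇓ S(K(SSK))(K(K(SSK))), B ⇓ SS(K(KS))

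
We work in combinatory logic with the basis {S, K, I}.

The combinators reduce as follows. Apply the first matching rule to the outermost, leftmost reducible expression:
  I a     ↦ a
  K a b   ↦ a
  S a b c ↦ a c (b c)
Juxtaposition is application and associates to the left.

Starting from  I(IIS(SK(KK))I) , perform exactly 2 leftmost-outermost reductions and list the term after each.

Answer: after 2 steps: IS(SK(KK))I

Working:
  start: I(IIS(SK(KK))I)
  [1] IIS(SK(KK))I
  [2] IS(SK(KK))I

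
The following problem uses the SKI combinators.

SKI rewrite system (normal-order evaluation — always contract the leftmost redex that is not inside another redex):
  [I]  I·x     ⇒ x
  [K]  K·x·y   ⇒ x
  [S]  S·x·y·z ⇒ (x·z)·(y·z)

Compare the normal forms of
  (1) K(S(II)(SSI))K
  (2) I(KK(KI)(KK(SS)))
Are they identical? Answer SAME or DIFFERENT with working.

Term A:
  start: K(S(II)(SSI))K
  step 1: S(II)(SSI)
  step 2: SI(SSI)

Term B:
  start: I(KK(KI)(KK(SS)))
  step 1: KK(KI)(KK(SS))
  step 2: K(KK(SS))
  step 3: KK

Answer: DIFFERENT — A ⇓ SI(SSI), B ⇓ KK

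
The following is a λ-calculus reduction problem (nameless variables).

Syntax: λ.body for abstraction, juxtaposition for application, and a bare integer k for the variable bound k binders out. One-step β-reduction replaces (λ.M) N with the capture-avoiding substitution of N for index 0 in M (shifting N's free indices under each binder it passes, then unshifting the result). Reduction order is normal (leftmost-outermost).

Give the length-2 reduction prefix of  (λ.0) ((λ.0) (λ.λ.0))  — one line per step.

  start: (λ.0) ((λ.0) (λ.λ.0))
  →1  (λ.0) (λ.λ.0)
  →2  λ.λ.0

Answer: after 2 steps: λ.λ.0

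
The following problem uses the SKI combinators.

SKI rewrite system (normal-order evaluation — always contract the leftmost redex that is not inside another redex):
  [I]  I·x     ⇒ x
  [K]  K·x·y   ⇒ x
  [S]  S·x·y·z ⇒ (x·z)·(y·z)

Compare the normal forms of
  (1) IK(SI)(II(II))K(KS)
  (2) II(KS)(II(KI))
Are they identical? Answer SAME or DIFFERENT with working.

Answer: SAME — A ⇓ S, B ⇓ S

Derivation:
Term A:
  start: IK(SI)(II(II))K(KS)
  [1] K(SI)(II(II))K(KS)
  [2] SIK(KS)
  [3] I(KS)(K(KS))
  [4] KS(K(KS))
  [5] S

Term B:
  start: II(KS)(II(KI))
  [1] I(KS)(II(KI))
  [2] KS(II(KI))
  [3] S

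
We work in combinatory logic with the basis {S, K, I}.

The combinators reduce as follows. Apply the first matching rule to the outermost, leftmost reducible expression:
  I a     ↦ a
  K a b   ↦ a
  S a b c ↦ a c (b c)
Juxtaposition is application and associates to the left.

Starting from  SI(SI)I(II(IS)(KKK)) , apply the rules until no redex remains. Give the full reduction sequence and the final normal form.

Answer: normal form = SK(SK)  (in 14 steps)

Reduction:
  start: SI(SI)I(II(IS)(KKK))
  step 1: II(SII)(II(IS)(KKK))
  step 2: I(SII)(II(IS)(KKK))
  step 3: SII(II(IS)(KKK))
  step 4: I(II(IS)(KKK))(I(II(IS)(KKK)))
  step 5: II(IS)(KKK)(I(II(IS)(KKK)))
  step 6: I(IS)(KKK)(I(II(IS)(KKK)))
  step 7: IS(KKK)(I(II(IS)(KKK)))
  step 8: S(KKK)(I(II(IS)(KKK)))
  step 9: SK(I(II(IS)(KKK)))
  step 10: SK(II(IS)(KKK))
  step 11: SK(I(IS)(KKK))
  step 12: SK(IS(KKK))
  step 13: SK(S(KKK))
  step 14: SK(SK)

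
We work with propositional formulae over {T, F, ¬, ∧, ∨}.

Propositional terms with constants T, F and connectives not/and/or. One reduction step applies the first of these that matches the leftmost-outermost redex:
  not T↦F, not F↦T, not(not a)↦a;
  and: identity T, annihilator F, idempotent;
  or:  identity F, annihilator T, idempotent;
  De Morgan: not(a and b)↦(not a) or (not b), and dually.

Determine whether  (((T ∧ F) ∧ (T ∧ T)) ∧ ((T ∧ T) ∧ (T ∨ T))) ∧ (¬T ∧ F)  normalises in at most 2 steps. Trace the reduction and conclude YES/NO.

Answer: NO — after 2 steps the term is (F ∧ ((T ∧ T) ∧ (T ∨ T))) ∧ (¬T ∧ F), not yet normal

Derivation:
  start: (((T ∧ F) ∧ (T ∧ T)) ∧ ((T ∧ T) ∧ (T ∨ T))) ∧ (¬T ∧ F)
  step 1: ((F ∧ (T ∧ T)) ∧ ((T ∧ T) ∧ (T ∨ T))) ∧ (¬T ∧ F)
  step 2: (F ∧ ((T ∧ T) ∧ (T ∨ T))) ∧ (¬T ∧ F)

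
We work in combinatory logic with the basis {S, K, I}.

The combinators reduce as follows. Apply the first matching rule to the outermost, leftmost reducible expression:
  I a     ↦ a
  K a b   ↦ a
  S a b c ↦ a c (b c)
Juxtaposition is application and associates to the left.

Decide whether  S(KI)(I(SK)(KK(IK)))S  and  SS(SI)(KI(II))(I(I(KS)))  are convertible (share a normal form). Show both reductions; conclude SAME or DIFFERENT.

Answer: SAME — A ⇓ S, B ⇓ S

Reduction:
Term A:
  start: S(KI)(I(SK)(KK(IK)))S
  step 1: KIS(I(SK)(KK(IK))S)
  step 2: I(I(SK)(KK(IK))S)
  step 3: I(SK)(KK(IK))S
  step 4: SK(KK(IK))S
  step 5: KS(KK(IK)S)
  step 6: S

Term B:
  start: SS(SI)(KI(II))(I(I(KS)))
  step 1: S(KI(II))(SI(KI(II)))(I(I(KS)))
  step 2: KI(II)(I(I(KS)))(SI(KI(II))(I(I(KS))))
  step 3: I(I(I(KS)))(SI(KI(II))(I(I(KS))))
  step 4: I(I(KS))(SI(KI(II))(I(I(KS))))
  step 5: I(KS)(SI(KI(II))(I(I(KS))))
  step 6: KS(SI(KI(II))(I(I(KS))))
  step 7: S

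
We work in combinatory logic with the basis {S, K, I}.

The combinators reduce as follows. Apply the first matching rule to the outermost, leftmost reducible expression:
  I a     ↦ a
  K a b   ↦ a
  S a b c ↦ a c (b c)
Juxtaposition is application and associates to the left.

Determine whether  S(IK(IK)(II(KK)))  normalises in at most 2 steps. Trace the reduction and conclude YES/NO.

  start: S(IK(IK)(II(KK)))
  [1] S(K(IK)(II(KK)))
  [2] S(IK)

Answer: NO — after 2 steps the term is S(IK), not yet normal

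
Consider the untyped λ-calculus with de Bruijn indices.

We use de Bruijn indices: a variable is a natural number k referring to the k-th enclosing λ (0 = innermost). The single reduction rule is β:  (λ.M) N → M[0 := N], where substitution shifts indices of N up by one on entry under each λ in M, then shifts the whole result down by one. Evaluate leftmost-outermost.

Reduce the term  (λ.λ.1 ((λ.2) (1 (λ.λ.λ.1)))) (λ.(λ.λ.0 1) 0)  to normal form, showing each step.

Answer: normal form = λ.λ.0 (λ.λ.0 1)  (in 5 steps)

Working:
  start: (λ.λ.1 ((λ.2) (1 (λ.λ.λ.1)))) (λ.(λ.λ.0 1) 0)
  →1  λ.(λ.(λ.λ.0 1) 0) ((λ.λ.(λ.λ.0 1) 0) ((λ.(λ.λ.0 1) 0) (λ.λ.λ.1)))
  →2  λ.(λ.λ.0 1) ((λ.λ.(λ.λ.0 1) 0) ((λ.(λ.λ.0 1) 0) (λ.λ.λ.1)))
  →3  λ.λ.0 ((λ.λ.(λ.λ.0 1) 0) ((λ.(λ.λ.0 1) 0) (λ.λ.λ.1)))
  →4  λ.λ.0 (λ.(λ.λ.0 1) 0)
  →5  λ.λ.0 (λ.λ.0 1)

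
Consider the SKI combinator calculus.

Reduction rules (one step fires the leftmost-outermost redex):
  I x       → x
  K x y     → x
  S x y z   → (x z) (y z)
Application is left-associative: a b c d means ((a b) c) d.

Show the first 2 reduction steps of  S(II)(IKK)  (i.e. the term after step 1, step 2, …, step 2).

Answer: after 2 steps: SI(KK)

Working:
  start: S(II)(IKK)
  [1] SI(IKK)
  [2] SI(KK)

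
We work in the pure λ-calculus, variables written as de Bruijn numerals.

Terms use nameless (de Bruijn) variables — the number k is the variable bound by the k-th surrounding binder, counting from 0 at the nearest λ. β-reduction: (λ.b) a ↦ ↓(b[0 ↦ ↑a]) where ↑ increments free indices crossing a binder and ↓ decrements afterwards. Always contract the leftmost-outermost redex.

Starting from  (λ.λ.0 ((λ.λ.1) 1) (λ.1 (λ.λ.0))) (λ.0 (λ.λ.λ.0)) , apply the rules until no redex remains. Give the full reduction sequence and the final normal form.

Answer: normal form = λ.0 (λ.λ.0 (λ.λ.λ.0)) (λ.1 (λ.λ.0))  (in 2 steps)

Reduction:
  start: (λ.λ.0 ((λ.λ.1) 1) (λ.1 (λ.λ.0))) (λ.0 (λ.λ.λ.0))
  →1  λ.0 ((λ.λ.1) (λ.0 (λ.λ.λ.0))) (λ.1 (λ.λ.0))
  →2  λ.0 (λ.λ.0 (λ.λ.λ.0)) (λ.1 (λ.λ.0))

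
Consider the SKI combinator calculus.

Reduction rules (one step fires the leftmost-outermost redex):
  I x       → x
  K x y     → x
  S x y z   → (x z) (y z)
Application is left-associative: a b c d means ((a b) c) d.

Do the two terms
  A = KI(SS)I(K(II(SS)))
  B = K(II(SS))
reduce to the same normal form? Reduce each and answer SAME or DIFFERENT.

Term A:
  start: KI(SS)I(K(II(SS)))
  [1] II(K(II(SS)))
  [2] I(K(II(SS)))
  [3] K(II(SS))
  [4] K(I(SS))
  [5] K(SS)

Term B:
  start: K(II(SS))
  [1] K(I(SS))
  [2] K(SS)

Answer: SAME — A ⇓ K(SS), B ⇓ K(SS)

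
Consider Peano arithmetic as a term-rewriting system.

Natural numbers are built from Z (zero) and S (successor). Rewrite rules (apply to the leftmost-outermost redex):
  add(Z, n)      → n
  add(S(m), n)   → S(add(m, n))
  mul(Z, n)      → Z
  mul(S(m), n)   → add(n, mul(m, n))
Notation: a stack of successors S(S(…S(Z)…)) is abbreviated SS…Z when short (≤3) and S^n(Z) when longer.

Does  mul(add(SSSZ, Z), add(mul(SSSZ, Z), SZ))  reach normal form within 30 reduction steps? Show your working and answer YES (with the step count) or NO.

  start: mul(add(SSSZ, Z), add(mul(SSSZ, Z), SZ))
  →1  mul(S(add(SSZ, Z)), add(mul(SSSZ, Z), SZ))
  →2  add(add(mul(SSSZ, Z), SZ), mul(add(SSZ, Z), add(mul(SSSZ, Z), SZ)))
  →3  add(add(add(Z, mul(SSZ, Z)), SZ), mul(add(SSZ, Z), add(mul(SSSZ, Z), SZ)))
  →4  add(add(mul(SSZ, Z), SZ), mul(add(SSZ, Z), add(mul(SSSZ, Z), SZ)))
  →5  add(add(add(Z, mul(SZ, Z)), SZ), mul(add(SSZ, Z), add(mul(SSSZ, Z), SZ)))
  →6  add(add(mul(SZ, Z), SZ), mul(add(SSZ, Z), add(mul(SSSZ, Z), SZ)))
  →7  add(add(add(Z, mul(Z, Z)), SZ), mul(add(SSZ, Z), add(mul(SSSZ, Z), SZ)))
  →8  add(add(mul(Z, Z), SZ), mul(add(SSZ, Z), add(mul(SSSZ, Z), SZ)))
  →9  add(add(Z, SZ), mul(add(SSZ, Z), add(mul(SSSZ, Z), SZ)))
  →10  add(SZ, mul(add(SSZ, Z), add(mul(SSSZ, Z), SZ)))
  →11  S(add(Z, mul(add(SSZ, Z), add(mul(SSSZ, Z), SZ))))
  →12  S(mul(add(SSZ, Z), add(mul(SSSZ, Z), SZ)))
  →13  S(mul(S(add(SZ, Z)), add(mul(SSSZ, Z), SZ)))
  →14  S(add(add(mul(SSSZ, Z), SZ), mul(add(SZ, Z), add(mul(SSSZ, Z), SZ))))
  →15  S(add(add(add(Z, mul(SSZ, Z)), SZ), mul(add(SZ, Z), add(mul(SSSZ, Z), SZ))))
  →16  S(add(add(mul(SSZ, Z), SZ), mul(add(SZ, Z), add(mul(SSSZ, Z), SZ))))
  →17  S(add(add(add(Z, mul(SZ, Z)), SZ), mul(add(SZ, Z), add(mul(SSSZ, Z), SZ))))
  →18  S(add(add(mul(SZ, Z), SZ), mul(add(SZ, Z), add(mul(SSSZ, Z), SZ))))
  →19  S(add(add(add(Z, mul(Z, Z)), SZ), mul(add(SZ, Z), add(mul(SSSZ, Z), SZ))))
  →20  S(add(add(mul(Z, Z), SZ), mul(add(SZ, Z), add(mul(SSSZ, Z), SZ))))
  →21  S(add(add(Z, SZ), mul(add(SZ, Z), add(mul(SSSZ, Z), SZ))))
  →22  S(add(SZ, mul(add(SZ, Z), add(mul(SSSZ, Z), SZ))))
  →23  S(S(add(Z, mul(add(SZ, Z), add(mul(SSSZ, Z), SZ)))))
  →24  S(S(mul(add(SZ, Z), add(mul(SSSZ, Z), SZ))))
  →25  S(S(mul(S(add(Z, Z)), add(mul(SSSZ, Z), SZ))))
  →26  S(S(add(add(mul(SSSZ, Z), SZ), mul(add(Z, Z), add(mul(SSSZ, Z), SZ)))))
  →27  S(S(add(add(add(Z, mul(SSZ, Z)), SZ), mul(add(Z, Z), add(mul(SSSZ, Z), SZ)))))
  →28  S(S(add(add(mul(SSZ, Z), SZ), mul(add(Z, Z), add(mul(SSSZ, Z), SZ)))))
  →29  S(S(add(add(add(Z, mul(SZ, Z)), SZ), mul(add(Z, Z), add(mul(SSSZ, Z), SZ)))))
  →30  S(S(add(add(mul(SZ, Z), SZ), mul(add(Z, Z), add(mul(SSSZ, Z), SZ)))))

Answer: NO — after 30 steps the term is S(S(add(add(mul(SZ, Z), SZ), mul(add(Z, Z), add(mul(SSSZ, Z), SZ))))), not yet normal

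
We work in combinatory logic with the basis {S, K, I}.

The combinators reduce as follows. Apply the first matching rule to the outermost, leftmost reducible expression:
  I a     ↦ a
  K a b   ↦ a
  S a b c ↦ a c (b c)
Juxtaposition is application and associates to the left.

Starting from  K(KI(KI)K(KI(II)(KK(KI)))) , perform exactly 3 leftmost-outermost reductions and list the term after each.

  start: K(KI(KI)K(KI(II)(KK(KI))))
  →1  K(IK(KI(II)(KK(KI))))
  →2  K(K(KI(II)(KK(KI))))
  →3  K(K(I(KK(KI))))

Answer: after 3 steps: K(K(I(KK(KI))))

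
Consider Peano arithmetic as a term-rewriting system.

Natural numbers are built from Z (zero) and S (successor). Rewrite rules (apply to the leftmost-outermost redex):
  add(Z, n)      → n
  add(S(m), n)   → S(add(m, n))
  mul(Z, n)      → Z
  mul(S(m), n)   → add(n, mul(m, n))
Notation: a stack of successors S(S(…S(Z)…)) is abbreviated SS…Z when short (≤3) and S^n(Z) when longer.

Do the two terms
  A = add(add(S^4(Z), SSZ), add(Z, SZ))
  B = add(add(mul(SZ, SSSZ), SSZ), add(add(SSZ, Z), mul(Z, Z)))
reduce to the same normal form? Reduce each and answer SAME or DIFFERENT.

Term A:
  start: add(add(S^4(Z), SSZ), add(Z, SZ))
  [1] add(S(add(SSSZ, SSZ)), add(Z, SZ))
  [2] S(add(add(SSSZ, SSZ), add(Z, SZ)))
  [3] S(add(S(add(SSZ, SSZ)), add(Z, SZ)))
  [4] S(S(add(add(SSZ, SSZ), add(Z, SZ))))
  [5] S(S(add(S(add(SZ, SSZ)), add(Z, SZ))))
  [6] S(S(S(add(add(SZ, SSZ), add(Z, SZ)))))
  [7] S(S(S(add(S(add(Z, SSZ)), add(Z, SZ)))))
  [8] S(S(S(S(add(add(Z, SSZ), add(Z, SZ))))))
  [9] S(S(S(S(add(SSZ, add(Z, SZ))))))
  [10] S(S(S(S(S(add(SZ, add(Z, SZ)))))))
  [11] S(S(S(S(S(S(add(Z, add(Z, SZ))))))))
  [12] S(S(S(S(S(S(add(Z, SZ)))))))
  [13] S^7(Z)

Term B:
  start: add(add(mul(SZ, SSSZ), SSZ), add(add(SSZ, Z), mul(Z, Z)))
  [1] add(add(add(SSSZ, mul(Z, SSSZ)), SSZ), add(add(SSZ, Z), mul(Z, Z)))
  [2] add(add(S(add(SSZ, mul(Z, SSSZ))), SSZ), add(add(SSZ, Z), mul(Z, Z)))
  [3] add(S(add(add(SSZ, mul(Z, SSSZ)), SSZ)), add(add(SSZ, Z), mul(Z, Z)))
  [4] S(add(add(add(SSZ, mul(Z, SSSZ)), SSZ), add(add(SSZ, Z), mul(Z, Z))))
  [5] S(add(add(S(add(SZ, mul(Z, SSSZ))), SSZ), add(add(SSZ, Z), mul(Z, Z))))
  [6] S(add(S(add(add(SZ, mul(Z, SSSZ)), SSZ)), add(add(SSZ, Z), mul(Z, Z))))
  [7] S(S(add(add(add(SZ, mul(Z, SSSZ)), SSZ), add(add(SSZ, Z), mul(Z, Z)))))
  [8] S(S(add(add(S(add(Z, mul(Z, SSSZ))), SSZ), add(add(SSZ, Z), mul(Z, Z)))))
  [9] S(S(add(S(add(add(Z, mul(Z, SSSZ)), SSZ)), add(add(SSZ, Z), mul(Z, Z)))))
  [10] S(S(S(add(add(add(Z, mul(Z, SSSZ)), SSZ), add(add(SSZ, Z), mul(Z, Z))))))
  [11] S(S(S(add(add(mul(Z, SSSZ), SSZ), add(add(SSZ, Z), mul(Z, Z))))))
  [12] S(S(S(add(add(Z, SSZ), add(add(SSZ, Z), mul(Z, Z))))))
  [13] S(S(S(add(SSZ, add(add(SSZ, Z), mul(Z, Z))))))
  [14] S(S(S(S(add(SZ, add(add(SSZ, Z), mul(Z, Z)))))))
  [15] S(S(S(S(S(add(Z, add(add(SSZ, Z), mul(Z, Z))))))))
  [16] S(S(S(S(S(add(add(SSZ, Z), mul(Z, Z)))))))
  [17] S(S(S(S(S(add(S(add(SZ, Z)), mul(Z, Z)))))))
  [18] S(S(S(S(S(S(add(add(SZ, Z), mul(Z, Z))))))))
  [19] S(S(S(S(S(S(add(S(add(Z, Z)), mul(Z, Z))))))))
  [20] S(S(S(S(S(S(S(add(add(Z, Z), mul(Z, Z)))))))))
  [21] S(S(S(S(S(S(S(add(Z, mul(Z, Z)))))))))
  [22] S(S(S(S(S(S(S(mul(Z, Z))))))))
  [23] S^7(Z)

Answer: SAME — A ⇓ S^7(Z), B ⇓ S^7(Z)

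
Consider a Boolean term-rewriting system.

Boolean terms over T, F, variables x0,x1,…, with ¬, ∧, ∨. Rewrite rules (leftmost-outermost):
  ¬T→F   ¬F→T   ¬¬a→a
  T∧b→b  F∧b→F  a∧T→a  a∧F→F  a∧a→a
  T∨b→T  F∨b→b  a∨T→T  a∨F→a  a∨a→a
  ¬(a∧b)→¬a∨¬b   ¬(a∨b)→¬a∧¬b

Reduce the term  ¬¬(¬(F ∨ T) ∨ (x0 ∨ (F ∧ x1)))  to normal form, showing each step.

  start: ¬¬(¬(F ∨ T) ∨ (x0 ∨ (F ∧ x1)))
  →1  ¬(F ∨ T) ∨ (x0 ∨ (F ∧ x1))
  →2  (¬F ∧ ¬T) ∨ (x0 ∨ (F ∧ x1))
  →3  (T ∧ ¬T) ∨ (x0 ∨ (F ∧ x1))
  →4  ¬T ∨ (x0 ∨ (F ∧ x1))
  →5  F ∨ (x0 ∨ (F ∧ x1))
  →6  x0 ∨ (F ∧ x1)
  →7  x0 ∨ F
  →8  x0

Answer: normal form = x0  (in 8 steps)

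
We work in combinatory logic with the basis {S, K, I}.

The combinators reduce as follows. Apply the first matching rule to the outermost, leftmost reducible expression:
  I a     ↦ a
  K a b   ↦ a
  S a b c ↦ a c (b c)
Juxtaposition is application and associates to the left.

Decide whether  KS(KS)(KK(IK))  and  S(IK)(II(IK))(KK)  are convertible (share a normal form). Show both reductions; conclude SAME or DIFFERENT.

Answer: DIFFERENT — A ⇓ SK, B ⇓ KK

Working:
Term A:
  start: KS(KS)(KK(IK))
  step 1: S(KK(IK))
  step 2: SK

Term B:
  start: S(IK)(II(IK))(KK)
  step 1: IK(KK)(II(IK)(KK))
  step 2: K(KK)(II(IK)(KK))
  step 3: KK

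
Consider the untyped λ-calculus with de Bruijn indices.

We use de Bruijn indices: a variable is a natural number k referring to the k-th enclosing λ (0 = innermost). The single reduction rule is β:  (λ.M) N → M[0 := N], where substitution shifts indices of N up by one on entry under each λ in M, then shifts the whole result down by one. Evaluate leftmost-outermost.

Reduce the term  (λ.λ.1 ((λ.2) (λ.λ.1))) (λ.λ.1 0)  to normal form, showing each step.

  start: (λ.λ.1 ((λ.2) (λ.λ.1))) (λ.λ.1 0)
  →1  λ.(λ.λ.1 0) ((λ.λ.λ.1 0) (λ.λ.1))
  →2  λ.λ.(λ.λ.λ.1 0) (λ.λ.1) 0
  →3  λ.λ.(λ.λ.1 0) 0
  →4  λ.λ.λ.1 0

Answer: normal form = λ.λ.λ.1 0  (in 4 steps)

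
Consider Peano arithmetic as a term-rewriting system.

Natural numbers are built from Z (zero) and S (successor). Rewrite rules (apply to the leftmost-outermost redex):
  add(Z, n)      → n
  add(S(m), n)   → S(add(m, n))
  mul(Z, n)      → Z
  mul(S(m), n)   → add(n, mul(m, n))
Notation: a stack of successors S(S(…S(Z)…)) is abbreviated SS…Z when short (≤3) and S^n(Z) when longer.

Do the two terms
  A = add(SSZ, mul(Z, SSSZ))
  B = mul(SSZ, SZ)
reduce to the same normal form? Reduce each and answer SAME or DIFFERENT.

Term A:
  start: add(SSZ, mul(Z, SSSZ))
  step 1: S(add(SZ, mul(Z, SSSZ)))
  step 2: S(S(add(Z, mul(Z, SSSZ))))
  step 3: S(S(mul(Z, SSSZ)))
  step 4: SSZ

Term B:
  start: mul(SSZ, SZ)
  step 1: add(SZ, mul(SZ, SZ))
  step 2: S(add(Z, mul(SZ, SZ)))
  step 3: S(mul(SZ, SZ))
  step 4: S(add(SZ, mul(Z, SZ)))
  step 5: S(S(add(Z, mul(Z, SZ))))
  step 6: S(S(mul(Z, SZ)))
  step 7: SSZ

Answer: SAME — A ⇓ SSZ, B ⇓ SSZ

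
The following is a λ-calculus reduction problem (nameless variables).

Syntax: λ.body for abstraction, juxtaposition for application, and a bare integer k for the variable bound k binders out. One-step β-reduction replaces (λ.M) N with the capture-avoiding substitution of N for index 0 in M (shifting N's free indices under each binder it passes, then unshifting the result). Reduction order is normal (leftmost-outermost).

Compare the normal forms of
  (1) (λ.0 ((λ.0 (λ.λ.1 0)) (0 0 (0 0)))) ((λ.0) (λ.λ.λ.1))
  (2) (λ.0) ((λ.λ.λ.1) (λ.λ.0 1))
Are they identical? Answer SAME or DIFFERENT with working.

Answer: SAME — A ⇓ λ.λ.1, B ⇓ λ.λ.1

Working:
Term A:
  start: (λ.0 ((λ.0 (λ.λ.1 0)) (0 0 (0 0)))) ((λ.0) (λ.λ.λ.1))
  step 1: (λ.0) (λ.λ.λ.1) ((λ.0 (λ.λ.1 0)) ((λ.0) (λ.λ.λ.1) ((λ.0) (λ.λ.λ.1)) ((λ.0) (λ.λ.λ.1) ((λ.0) (λ.λ.λ.1)))))
  step 2: (λ.λ.λ.1) ((λ.0 (λ.λ.1 0)) ((λ.0) (λ.λ.λ.1) ((λ.0) (λ.λ.λ.1)) ((λ.0) (λ.λ.λ.1) ((λ.0) (λ.λ.λ.1)))))
  step 3: λ.λ.1

Term B:
  start: (λ.0) ((λ.λ.λ.1) (λ.λ.0 1))
  step 1: (λ.λ.λ.1) (λ.λ.0 1)
  step 2: λ.λ.1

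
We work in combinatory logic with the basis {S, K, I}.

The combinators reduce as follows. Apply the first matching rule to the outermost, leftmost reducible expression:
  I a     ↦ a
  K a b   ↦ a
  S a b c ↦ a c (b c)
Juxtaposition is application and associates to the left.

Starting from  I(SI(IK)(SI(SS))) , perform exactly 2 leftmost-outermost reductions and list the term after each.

Answer: after 2 steps: I(SI(SS))(IK(SI(SS)))

Derivation:
  start: I(SI(IK)(SI(SS)))
  step 1: SI(IK)(SI(SS))
  step 2: I(SI(SS))(IK(SI(SS)))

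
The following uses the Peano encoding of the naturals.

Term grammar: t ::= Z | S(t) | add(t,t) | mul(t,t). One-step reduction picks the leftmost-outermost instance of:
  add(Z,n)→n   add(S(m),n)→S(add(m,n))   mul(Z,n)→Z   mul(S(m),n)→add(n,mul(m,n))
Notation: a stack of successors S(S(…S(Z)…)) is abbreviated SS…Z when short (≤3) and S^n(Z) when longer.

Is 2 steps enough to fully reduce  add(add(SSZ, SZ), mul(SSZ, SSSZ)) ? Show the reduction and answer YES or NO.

Answer: NO — after 2 steps the term is S(add(add(SZ, SZ), mul(SSZ, SSSZ))), not yet normal

Reduction:
  start: add(add(SSZ, SZ), mul(SSZ, SSSZ))
  →1  add(S(add(SZ, SZ)), mul(SSZ, SSSZ))
  →2  S(add(add(SZ, SZ), mul(SSZ, SSSZ)))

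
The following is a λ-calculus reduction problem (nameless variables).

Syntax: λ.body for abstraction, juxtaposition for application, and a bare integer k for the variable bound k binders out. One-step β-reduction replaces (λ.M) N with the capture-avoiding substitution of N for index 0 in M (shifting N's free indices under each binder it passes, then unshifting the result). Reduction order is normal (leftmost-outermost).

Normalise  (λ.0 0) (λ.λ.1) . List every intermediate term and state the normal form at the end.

Answer: normal form = λ.λ.λ.1  (in 2 steps)

Working:
  start: (λ.0 0) (λ.λ.1)
  step 1: (λ.λ.1) (λ.λ.1)
  step 2: λ.λ.λ.1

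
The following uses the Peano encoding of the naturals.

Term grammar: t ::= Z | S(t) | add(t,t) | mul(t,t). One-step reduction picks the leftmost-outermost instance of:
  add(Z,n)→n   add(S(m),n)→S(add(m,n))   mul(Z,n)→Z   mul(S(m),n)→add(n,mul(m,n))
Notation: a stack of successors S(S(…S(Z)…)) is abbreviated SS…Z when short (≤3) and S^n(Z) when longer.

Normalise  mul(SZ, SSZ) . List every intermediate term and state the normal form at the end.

Answer: normal form = SSZ  (in 5 steps)

Working:
  start: mul(SZ, SSZ)
  [1] add(SSZ, mul(Z, SSZ))
  [2] S(add(SZ, mul(Z, SSZ)))
  [3] S(S(add(Z, mul(Z, SSZ))))
  [4] S(S(mul(Z, SSZ)))
  [5] SSZ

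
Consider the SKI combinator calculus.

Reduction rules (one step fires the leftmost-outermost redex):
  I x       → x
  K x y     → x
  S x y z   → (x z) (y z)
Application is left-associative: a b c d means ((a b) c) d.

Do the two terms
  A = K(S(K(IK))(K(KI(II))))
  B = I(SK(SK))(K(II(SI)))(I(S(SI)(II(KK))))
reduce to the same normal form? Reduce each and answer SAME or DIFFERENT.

Answer: DIFFERENT — A ⇓ K(S(KK)(KI)), B ⇓ SI

Reduction:
Term A:
  start: K(S(K(IK))(K(KI(II))))
  step 1: K(S(KK)(K(KI(II))))
  step 2: K(S(KK)(KI))

Term B:
  start: I(SK(SK))(K(II(SI)))(I(S(SI)(II(KK))))
  step 1: SK(SK)(K(II(SI)))(I(S(SI)(II(KK))))
  step 2: K(K(II(SI)))(SK(K(II(SI))))(I(S(SI)(II(KK))))
  step 3: K(II(SI))(I(S(SI)(II(KK))))
  step 4: II(SI)
  step 5: I(SI)
  step 6: SI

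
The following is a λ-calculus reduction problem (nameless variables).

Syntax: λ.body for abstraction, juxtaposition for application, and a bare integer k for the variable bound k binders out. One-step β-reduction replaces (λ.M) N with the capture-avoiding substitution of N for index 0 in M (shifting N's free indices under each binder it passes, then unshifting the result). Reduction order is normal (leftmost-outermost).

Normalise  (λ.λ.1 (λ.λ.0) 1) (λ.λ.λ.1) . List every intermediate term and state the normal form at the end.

Answer: normal form = λ.λ.λ.λ.λ.1  (in 3 steps)

Working:
  start: (λ.λ.1 (λ.λ.0) 1) (λ.λ.λ.1)
  step 1: λ.(λ.λ.λ.1) (λ.λ.0) (λ.λ.λ.1)
  step 2: λ.(λ.λ.1) (λ.λ.λ.1)
  step 3: λ.λ.λ.λ.λ.1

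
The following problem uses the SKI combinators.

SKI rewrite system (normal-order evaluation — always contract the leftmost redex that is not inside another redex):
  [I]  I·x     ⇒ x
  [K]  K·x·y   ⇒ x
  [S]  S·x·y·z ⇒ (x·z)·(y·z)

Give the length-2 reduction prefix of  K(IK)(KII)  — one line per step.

Answer: after 2 steps: K

Reduction:
  start: K(IK)(KII)
  [1] IK
  [2] K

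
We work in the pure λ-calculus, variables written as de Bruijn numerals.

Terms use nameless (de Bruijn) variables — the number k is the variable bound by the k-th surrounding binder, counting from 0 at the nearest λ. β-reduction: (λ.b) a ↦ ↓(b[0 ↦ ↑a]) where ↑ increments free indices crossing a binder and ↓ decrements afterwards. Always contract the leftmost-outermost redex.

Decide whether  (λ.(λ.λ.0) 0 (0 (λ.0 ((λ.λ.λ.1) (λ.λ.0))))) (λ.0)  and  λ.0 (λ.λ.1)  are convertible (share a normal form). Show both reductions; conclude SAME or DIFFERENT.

Term A:
  start: (λ.(λ.λ.0) 0 (0 (λ.0 ((λ.λ.λ.1) (λ.λ.0))))) (λ.0)
  step 1: (λ.λ.0) (λ.0) ((λ.0) (λ.0 ((λ.λ.λ.1) (λ.λ.0))))
  step 2: (λ.0) ((λ.0) (λ.0 ((λ.λ.λ.1) (λ.λ.0))))
  step 3: (λ.0) (λ.0 ((λ.λ.λ.1) (λ.λ.0)))
  step 4: λ.0 ((λ.λ.λ.1) (λ.λ.0))
  step 5: λ.0 (λ.λ.1)

Term B:
  start: λ.0 (λ.λ.1)

Answer: SAME — A ⇓ λ.0 (λ.λ.1), B ⇓ λ.0 (λ.λ.1)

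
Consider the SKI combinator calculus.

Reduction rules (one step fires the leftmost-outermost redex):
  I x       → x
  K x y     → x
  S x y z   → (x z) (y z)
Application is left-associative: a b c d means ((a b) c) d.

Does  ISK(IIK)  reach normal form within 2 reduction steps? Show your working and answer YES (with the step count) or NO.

Answer: NO — after 2 steps the term is SK(IK), not yet normal

Reduction:
  start: ISK(IIK)
  step 1: SK(IIK)
  step 2: SK(IK)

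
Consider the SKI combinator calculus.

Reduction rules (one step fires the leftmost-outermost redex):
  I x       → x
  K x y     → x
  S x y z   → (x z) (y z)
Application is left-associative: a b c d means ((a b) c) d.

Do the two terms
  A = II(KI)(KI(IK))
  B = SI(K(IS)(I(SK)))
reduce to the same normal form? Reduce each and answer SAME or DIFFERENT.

Answer: DIFFERENT — A ⇓ I, B ⇓ SIS

Working:
Term A:
  start: II(KI)(KI(IK))
  →1  I(KI)(KI(IK))
  →2  KI(KI(IK))
  →3  I

Term B:
  start: SI(K(IS)(I(SK)))
  →1  SI(IS)
  →2  SIS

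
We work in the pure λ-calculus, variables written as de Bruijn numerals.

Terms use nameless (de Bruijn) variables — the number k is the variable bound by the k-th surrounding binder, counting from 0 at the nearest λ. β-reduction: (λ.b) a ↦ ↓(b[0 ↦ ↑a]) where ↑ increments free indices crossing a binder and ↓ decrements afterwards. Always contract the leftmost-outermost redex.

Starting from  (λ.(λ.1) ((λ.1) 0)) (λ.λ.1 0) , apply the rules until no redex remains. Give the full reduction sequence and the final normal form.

  start: (λ.(λ.1) ((λ.1) 0)) (λ.λ.1 0)
  →1  (λ.λ.λ.1 0) ((λ.λ.λ.1 0) (λ.λ.1 0))
  →2  λ.λ.1 0

Answer: normal form = λ.λ.1 0  (in 2 steps)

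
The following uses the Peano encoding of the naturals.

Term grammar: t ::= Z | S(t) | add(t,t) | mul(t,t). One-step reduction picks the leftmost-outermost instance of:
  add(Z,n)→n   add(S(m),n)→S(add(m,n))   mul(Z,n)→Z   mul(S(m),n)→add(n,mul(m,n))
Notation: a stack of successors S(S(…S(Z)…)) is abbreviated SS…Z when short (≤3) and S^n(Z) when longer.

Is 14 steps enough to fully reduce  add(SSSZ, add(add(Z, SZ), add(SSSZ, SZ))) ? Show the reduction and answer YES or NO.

Answer: YES — reaches normal form S^8(Z) in 11 ≤ 14 steps

Reduction:
  start: add(SSSZ, add(add(Z, SZ), add(SSSZ, SZ)))
  →1  S(add(SSZ, add(add(Z, SZ), add(SSSZ, SZ))))
  →2  S(S(add(SZ, add(add(Z, SZ), add(SSSZ, SZ)))))
  →3  S(S(S(add(Z, add(add(Z, SZ), add(SSSZ, SZ))))))
  →4  S(S(S(add(add(Z, SZ), add(SSSZ, SZ)))))
  →5  S(S(S(add(SZ, add(SSSZ, SZ)))))
  →6  S(S(S(S(add(Z, add(SSSZ, SZ))))))
  →7  S(S(S(S(add(SSSZ, SZ)))))
  →8  S(S(S(S(S(add(SSZ, SZ))))))
  →9  S(S(S(S(S(S(add(SZ, SZ)))))))
  →10  S(S(S(S(S(S(S(add(Z, SZ))))))))
  →11  S^8(Z)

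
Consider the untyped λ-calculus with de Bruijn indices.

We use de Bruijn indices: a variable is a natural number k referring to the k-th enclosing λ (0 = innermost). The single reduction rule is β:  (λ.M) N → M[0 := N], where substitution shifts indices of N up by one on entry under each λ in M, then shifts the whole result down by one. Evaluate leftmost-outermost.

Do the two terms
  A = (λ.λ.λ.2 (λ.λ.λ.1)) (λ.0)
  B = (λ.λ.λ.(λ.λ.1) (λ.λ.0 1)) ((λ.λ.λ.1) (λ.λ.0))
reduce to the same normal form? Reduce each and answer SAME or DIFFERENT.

Answer: DIFFERENT — A ⇓ λ.λ.λ.λ.λ.1, B ⇓ λ.λ.λ.λ.λ.0 1

Reduction:
Term A:
  start: (λ.λ.λ.2 (λ.λ.λ.1)) (λ.0)
  step 1: λ.λ.(λ.0) (λ.λ.λ.1)
  step 2: λ.λ.λ.λ.λ.1

Term B:
  start: (λ.λ.λ.(λ.λ.1) (λ.λ.0 1)) ((λ.λ.λ.1) (λ.λ.0))
  step 1: λ.λ.(λ.λ.1) (λ.λ.0 1)
  step 2: λ.λ.λ.λ.λ.0 1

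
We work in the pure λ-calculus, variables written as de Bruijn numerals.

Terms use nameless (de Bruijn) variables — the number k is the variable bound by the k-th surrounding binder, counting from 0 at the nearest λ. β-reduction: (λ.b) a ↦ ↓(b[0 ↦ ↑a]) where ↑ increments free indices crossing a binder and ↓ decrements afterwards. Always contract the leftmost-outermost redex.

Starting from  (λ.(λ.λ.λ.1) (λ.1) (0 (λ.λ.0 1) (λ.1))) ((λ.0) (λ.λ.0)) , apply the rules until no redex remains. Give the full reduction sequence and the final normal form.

Answer: normal form = λ.λ.λ.λ.0  (in 7 steps)

Derivation:
  start: (λ.(λ.λ.λ.1) (λ.1) (0 (λ.λ.0 1) (λ.1))) ((λ.0) (λ.λ.0))
  →1  (λ.λ.λ.1) (λ.(λ.0) (λ.λ.0)) ((λ.0) (λ.λ.0) (λ.λ.0 1) (λ.(λ.0) (λ.λ.0)))
  →2  (λ.λ.1) ((λ.0) (λ.λ.0) (λ.λ.0 1) (λ.(λ.0) (λ.λ.0)))
  →3  λ.(λ.0) (λ.λ.0) (λ.λ.0 1) (λ.(λ.0) (λ.λ.0))
  →4  λ.(λ.λ.0) (λ.λ.0 1) (λ.(λ.0) (λ.λ.0))
  →5  λ.(λ.0) (λ.(λ.0) (λ.λ.0))
  →6  λ.λ.(λ.0) (λ.λ.0)
  →7  λ.λ.λ.λ.0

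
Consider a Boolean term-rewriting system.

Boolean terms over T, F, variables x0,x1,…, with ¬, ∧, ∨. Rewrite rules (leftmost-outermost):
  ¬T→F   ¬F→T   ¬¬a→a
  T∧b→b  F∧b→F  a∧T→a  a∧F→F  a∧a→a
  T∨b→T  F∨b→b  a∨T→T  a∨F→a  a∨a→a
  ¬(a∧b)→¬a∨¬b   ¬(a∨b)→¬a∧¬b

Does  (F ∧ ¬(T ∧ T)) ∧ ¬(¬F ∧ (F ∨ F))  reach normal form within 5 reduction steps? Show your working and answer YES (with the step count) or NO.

  start: (F ∧ ¬(T ∧ T)) ∧ ¬(¬F ∧ (F ∨ F))
  [1] F ∧ ¬(¬F ∧ (F ∨ F))
  [2] F

Answer: YES — reaches normal form F in 2 ≤ 5 steps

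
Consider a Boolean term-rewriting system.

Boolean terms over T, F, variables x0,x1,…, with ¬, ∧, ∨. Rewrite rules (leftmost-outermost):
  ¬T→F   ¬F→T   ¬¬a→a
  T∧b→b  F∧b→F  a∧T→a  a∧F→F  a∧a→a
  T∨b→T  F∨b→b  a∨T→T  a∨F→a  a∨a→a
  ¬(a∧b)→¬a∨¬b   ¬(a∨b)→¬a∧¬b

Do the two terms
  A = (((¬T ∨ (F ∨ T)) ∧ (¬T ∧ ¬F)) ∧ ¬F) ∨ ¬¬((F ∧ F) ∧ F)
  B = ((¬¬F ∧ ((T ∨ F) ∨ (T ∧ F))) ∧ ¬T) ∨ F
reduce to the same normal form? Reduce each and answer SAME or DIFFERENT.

Answer: SAME — A ⇓ F, B ⇓ F

Reduction:
Term A:
  start: (((¬T ∨ (F ∨ T)) ∧ (¬T ∧ ¬F)) ∧ ¬F) ∨ ¬¬((F ∧ F) ∧ F)
  step 1: (((F ∨ (F ∨ T)) ∧ (¬T ∧ ¬F)) ∧ ¬F) ∨ ¬¬((F ∧ F) ∧ F)
  step 2: (((F ∨ T) ∧ (¬T ∧ ¬F)) ∧ ¬F) ∨ ¬¬((F ∧ F) ∧ F)
  step 3: ((T ∧ (¬T ∧ ¬F)) ∧ ¬F) ∨ ¬¬((F ∧ F) ∧ F)
  step 4: ((¬T ∧ ¬F) ∧ ¬F) ∨ ¬¬((F ∧ F) ∧ F)
  step 5: ((F ∧ ¬F) ∧ ¬F) ∨ ¬¬((F ∧ F) ∧ F)
  step 6: (F ∧ ¬F) ∨ ¬¬((F ∧ F) ∧ F)
  step 7: F ∨ ¬¬((F ∧ F) ∧ F)
  step 8: ¬¬((F ∧ F) ∧ F)
  step 9: (F ∧ F) ∧ F
  step 10: F

Term B:
  start: ((¬¬F ∧ ((T ∨ F) ∨ (T ∧ F))) ∧ ¬T) ∨ F
  step 1: (¬¬F ∧ ((T ∨ F) ∨ (T ∧ F))) ∧ ¬T
  step 2: (F ∧ ((T ∨ F) ∨ (T ∧ F))) ∧ ¬T
  step 3: F ∧ ¬T
  step 4: F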